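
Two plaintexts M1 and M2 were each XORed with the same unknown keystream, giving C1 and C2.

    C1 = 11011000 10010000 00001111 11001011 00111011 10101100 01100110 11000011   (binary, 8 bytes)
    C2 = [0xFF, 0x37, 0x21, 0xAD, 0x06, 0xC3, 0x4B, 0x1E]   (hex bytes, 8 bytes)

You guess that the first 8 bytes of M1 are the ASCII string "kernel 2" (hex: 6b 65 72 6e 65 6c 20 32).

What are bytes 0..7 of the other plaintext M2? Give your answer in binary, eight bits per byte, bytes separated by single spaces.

01001100 11000010 01011100 00001000 01011000 00000011 00001101 11101111

First, C1 ⊕ C2 = (M1 ⊕ K) ⊕ (M2 ⊕ K) = M1 ⊕ M2, so the key drops out. Then M2 = (M1 ⊕ M2) ⊕ M1 over the first 8 bytes.
byte 0: (d8 XOR ff) XOR 6b = 27 XOR 6b = 4c
byte 1: (90 XOR 37) XOR 65 = a7 XOR 65 = c2
byte 2: (0f XOR 21) XOR 72 = 2e XOR 72 = 5c
byte 3: (cb XOR ad) XOR 6e = 66 XOR 6e = 08
byte 4: (3b XOR 06) XOR 65 = 3d XOR 65 = 58
byte 5: (ac XOR c3) XOR 6c = 6f XOR 6c = 03
byte 6: (66 XOR 4b) XOR 20 = 2d XOR 20 = 0d
byte 7: (c3 XOR 1e) XOR 32 = dd XOR 32 = ef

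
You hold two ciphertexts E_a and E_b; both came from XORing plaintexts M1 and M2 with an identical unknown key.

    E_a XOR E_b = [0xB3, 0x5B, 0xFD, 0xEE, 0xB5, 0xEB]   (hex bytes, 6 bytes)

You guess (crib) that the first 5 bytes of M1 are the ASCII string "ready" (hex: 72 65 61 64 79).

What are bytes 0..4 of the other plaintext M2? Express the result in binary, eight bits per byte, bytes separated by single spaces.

11000001 00111110 10011100 10001010 11001100

Since E_a ⊕ E_b = M1 ⊕ M2, XORing with the guessed M1 bytes yields the corresponding M2 bytes: M2 = (E_a ⊕ E_b) ⊕ M1.
179 XOR 114 = 193
 91 XOR 101 =  62
253 XOR  97 = 156
238 XOR 100 = 138
181 XOR 121 = 204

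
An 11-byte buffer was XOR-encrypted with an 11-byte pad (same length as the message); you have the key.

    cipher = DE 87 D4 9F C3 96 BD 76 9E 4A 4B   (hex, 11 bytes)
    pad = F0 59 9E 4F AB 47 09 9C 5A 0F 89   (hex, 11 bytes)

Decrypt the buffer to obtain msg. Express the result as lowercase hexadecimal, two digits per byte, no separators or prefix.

XOR is its own inverse, so applying the key byte-wise gives the result directly.
11011110 ⊕ 11110000 = 00101110
10000111 ⊕ 01011001 = 11011110
11010100 ⊕ 10011110 = 01001010
10011111 ⊕ 01001111 = 11010000
11000011 ⊕ 10101011 = 01101000
10010110 ⊕ 01000111 = 11010001
10111101 ⊕ 00001001 = 10110100
01110110 ⊕ 10011100 = 11101010
10011110 ⊕ 01011010 = 11000100
01001010 ⊕ 00001111 = 01000101
01001011 ⊕ 10001001 = 11000010

2ede4ad068d1b4eac445c2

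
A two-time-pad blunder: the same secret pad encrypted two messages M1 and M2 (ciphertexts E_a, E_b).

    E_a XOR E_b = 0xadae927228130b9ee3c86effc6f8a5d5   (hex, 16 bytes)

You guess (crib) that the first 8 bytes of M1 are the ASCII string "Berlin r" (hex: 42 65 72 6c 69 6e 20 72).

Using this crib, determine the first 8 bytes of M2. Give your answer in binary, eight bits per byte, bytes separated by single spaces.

Since E_a ⊕ E_b = M1 ⊕ M2, XORing with the guessed M1 bytes yields the corresponding M2 bytes: M2 = (E_a ⊕ E_b) ⊕ M1.
byte 0: 10101101 ^ 01000010 = 11101111
byte 1: 10101110 ^ 01100101 = 11001011
byte 2: 10010010 ^ 01110010 = 11100000
byte 3: 01110010 ^ 01101100 = 00011110
byte 4: 00101000 ^ 01101001 = 01000001
byte 5: 00010011 ^ 01101110 = 01111101
byte 6: 00001011 ^ 00100000 = 00101011
byte 7: 10011110 ^ 01110010 = 11101100

11101111 11001011 11100000 00011110 01000001 01111101 00101011 11101100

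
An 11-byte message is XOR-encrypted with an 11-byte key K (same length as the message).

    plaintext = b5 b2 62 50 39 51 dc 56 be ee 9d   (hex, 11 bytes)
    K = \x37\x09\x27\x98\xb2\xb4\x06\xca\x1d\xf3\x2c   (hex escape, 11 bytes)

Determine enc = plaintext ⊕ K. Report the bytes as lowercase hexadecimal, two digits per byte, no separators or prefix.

82bb45c88be5da9ca31db1

b5 XOR 37 = 82
b2 XOR 09 = bb
62 XOR 27 = 45
50 XOR 98 = c8
39 XOR b2 = 8b
51 XOR b4 = e5
dc XOR 06 = da
56 XOR ca = 9c
be XOR 1d = a3
ee XOR f3 = 1d
9d XOR 2c = b1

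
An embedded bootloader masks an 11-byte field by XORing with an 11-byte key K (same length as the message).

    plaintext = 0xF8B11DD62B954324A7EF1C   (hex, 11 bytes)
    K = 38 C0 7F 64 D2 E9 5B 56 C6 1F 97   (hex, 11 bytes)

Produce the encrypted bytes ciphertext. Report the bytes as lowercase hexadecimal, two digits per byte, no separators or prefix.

f8 ⊕ 38 = c0
b1 ⊕ c0 = 71
1d ⊕ 7f = 62
d6 ⊕ 64 = b2
2b ⊕ d2 = f9
95 ⊕ e9 = 7c
43 ⊕ 5b = 18
24 ⊕ 56 = 72
a7 ⊕ c6 = 61
ef ⊕ 1f = f0
1c ⊕ 97 = 8b

c07162b2f97c187261f08b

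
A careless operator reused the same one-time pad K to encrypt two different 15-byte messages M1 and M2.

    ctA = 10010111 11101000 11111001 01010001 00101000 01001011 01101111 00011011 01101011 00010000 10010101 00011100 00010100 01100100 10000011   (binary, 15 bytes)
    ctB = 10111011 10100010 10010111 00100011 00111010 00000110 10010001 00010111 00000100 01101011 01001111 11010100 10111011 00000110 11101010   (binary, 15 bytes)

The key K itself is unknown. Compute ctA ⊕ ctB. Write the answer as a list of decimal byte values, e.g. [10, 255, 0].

[44, 74, 110, 114, 18, 77, 254, 12, 111, 123, 218, 200, 175, 98, 105]

ctA ⊕ ctB = (M1 ⊕ K) ⊕ (M2 ⊕ K) = M1 ⊕ M2 — the shared key cancels under XOR.
97 XOR bb = 2c
e8 XOR a2 = 4a
f9 XOR 97 = 6e
51 XOR 23 = 72
28 XOR 3a = 12
4b XOR 06 = 4d
6f XOR 91 = fe
1b XOR 17 = 0c
6b XOR 04 = 6f
10 XOR 6b = 7b
95 XOR 4f = da
1c XOR d4 = c8
14 XOR bb = af
64 XOR 06 = 62
83 XOR ea = 69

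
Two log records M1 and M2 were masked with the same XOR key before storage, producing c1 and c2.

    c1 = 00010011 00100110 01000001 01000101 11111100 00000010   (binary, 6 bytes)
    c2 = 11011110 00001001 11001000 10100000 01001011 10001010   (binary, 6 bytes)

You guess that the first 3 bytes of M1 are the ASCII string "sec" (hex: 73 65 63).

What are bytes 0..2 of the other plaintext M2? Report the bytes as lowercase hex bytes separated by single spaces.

be 4a ea

First, c1 ⊕ c2 = (M1 ⊕ K) ⊕ (M2 ⊕ K) = M1 ⊕ M2, so the key drops out. Then M2 = (M1 ⊕ M2) ⊕ M1 over the first 3 bytes.
byte 0: (13 XOR de) XOR 73 = cd XOR 73 = be
byte 1: (26 XOR 09) XOR 65 = 2f XOR 65 = 4a
byte 2: (41 XOR c8) XOR 63 = 89 XOR 63 = ea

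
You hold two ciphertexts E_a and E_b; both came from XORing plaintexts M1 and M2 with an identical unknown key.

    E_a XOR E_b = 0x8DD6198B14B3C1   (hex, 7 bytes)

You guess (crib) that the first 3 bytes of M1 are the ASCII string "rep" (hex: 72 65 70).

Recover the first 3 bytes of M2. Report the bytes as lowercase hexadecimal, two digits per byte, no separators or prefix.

Since E_a ⊕ E_b = M1 ⊕ M2, XORing with the guessed M1 bytes yields the corresponding M2 bytes: M2 = (E_a ⊕ E_b) ⊕ M1.
byte 0: 141 ^ 114 = 255
byte 1: 214 ^ 101 = 179
byte 2:  25 ^ 112 = 105

ffb369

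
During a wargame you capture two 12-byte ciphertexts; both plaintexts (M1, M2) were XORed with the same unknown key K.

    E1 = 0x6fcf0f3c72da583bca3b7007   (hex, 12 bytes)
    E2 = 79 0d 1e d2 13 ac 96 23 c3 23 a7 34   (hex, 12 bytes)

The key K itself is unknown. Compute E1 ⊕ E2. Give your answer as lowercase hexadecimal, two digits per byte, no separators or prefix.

16c211ee6176ce180918d733

E1 ⊕ E2 = (M1 ⊕ K) ⊕ (M2 ⊕ K) = M1 ⊕ M2 — the shared key cancels under XOR.
111 xor 121 =  22
207 xor  13 = 194
 15 xor  30 =  17
 60 xor 210 = 238
114 xor  19 =  97
218 xor 172 = 118
 88 xor 150 = 206
 59 xor  35 =  24
202 xor 195 =   9
 59 xor  35 =  24
112 xor 167 = 215
  7 xor  52 =  51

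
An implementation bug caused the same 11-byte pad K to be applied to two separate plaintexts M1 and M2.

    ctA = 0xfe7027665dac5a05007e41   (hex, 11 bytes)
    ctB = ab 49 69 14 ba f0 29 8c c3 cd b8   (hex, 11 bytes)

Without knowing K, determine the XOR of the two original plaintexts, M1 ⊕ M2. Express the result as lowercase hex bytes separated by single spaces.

ctA ⊕ ctB = (M1 ⊕ K) ⊕ (M2 ⊕ K) = M1 ⊕ M2 — the shared key cancels under XOR.
byte 0: 11111110 ⊕ 10101011 = 01010101
byte 1: 01110000 ⊕ 01001001 = 00111001
byte 2: 00100111 ⊕ 01101001 = 01001110
byte 3: 01100110 ⊕ 00010100 = 01110010
byte 4: 01011101 ⊕ 10111010 = 11100111
byte 5: 10101100 ⊕ 11110000 = 01011100
byte 6: 01011010 ⊕ 00101001 = 01110011
byte 7: 00000101 ⊕ 10001100 = 10001001
byte 8: 00000000 ⊕ 11000011 = 11000011
byte 9: 01111110 ⊕ 11001101 = 10110011
byte 10: 01000001 ⊕ 10111000 = 11111001

55 39 4e 72 e7 5c 73 89 c3 b3 f9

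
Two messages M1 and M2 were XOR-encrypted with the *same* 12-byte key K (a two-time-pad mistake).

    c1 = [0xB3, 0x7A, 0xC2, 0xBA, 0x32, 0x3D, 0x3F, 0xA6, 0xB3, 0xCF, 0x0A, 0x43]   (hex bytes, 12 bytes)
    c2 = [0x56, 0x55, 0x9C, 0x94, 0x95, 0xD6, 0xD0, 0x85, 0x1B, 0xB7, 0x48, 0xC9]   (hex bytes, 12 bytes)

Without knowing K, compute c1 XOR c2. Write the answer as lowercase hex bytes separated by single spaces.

e5 2f 5e 2e a7 eb ef 23 a8 78 42 8a

c1 ⊕ c2 = (M1 ⊕ K) ⊕ (M2 ⊕ K) = M1 ⊕ M2 — the shared key cancels under XOR.
b3 ⊕ 56 = e5
7a ⊕ 55 = 2f
c2 ⊕ 9c = 5e
ba ⊕ 94 = 2e
32 ⊕ 95 = a7
3d ⊕ d6 = eb
3f ⊕ d0 = ef
a6 ⊕ 85 = 23
b3 ⊕ 1b = a8
cf ⊕ b7 = 78
0a ⊕ 48 = 42
43 ⊕ c9 = 8a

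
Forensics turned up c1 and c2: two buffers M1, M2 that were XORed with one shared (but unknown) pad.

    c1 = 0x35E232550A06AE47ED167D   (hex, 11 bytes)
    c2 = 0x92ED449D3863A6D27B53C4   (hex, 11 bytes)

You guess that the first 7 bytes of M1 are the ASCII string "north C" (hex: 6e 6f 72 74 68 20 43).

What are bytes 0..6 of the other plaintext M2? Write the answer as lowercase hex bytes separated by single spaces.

First, c1 ⊕ c2 = (M1 ⊕ K) ⊕ (M2 ⊕ K) = M1 ⊕ M2, so the key drops out. Then M2 = (M1 ⊕ M2) ⊕ M1 over the first 7 bytes.
byte 0: (35 ^ 92) ^ 6e = a7 ^ 6e = c9
byte 1: (e2 ^ ed) ^ 6f = 0f ^ 6f = 60
byte 2: (32 ^ 44) ^ 72 = 76 ^ 72 = 04
byte 3: (55 ^ 9d) ^ 74 = c8 ^ 74 = bc
byte 4: (0a ^ 38) ^ 68 = 32 ^ 68 = 5a
byte 5: (06 ^ 63) ^ 20 = 65 ^ 20 = 45
byte 6: (ae ^ a6) ^ 43 = 08 ^ 43 = 4b

c9 60 04 bc 5a 45 4b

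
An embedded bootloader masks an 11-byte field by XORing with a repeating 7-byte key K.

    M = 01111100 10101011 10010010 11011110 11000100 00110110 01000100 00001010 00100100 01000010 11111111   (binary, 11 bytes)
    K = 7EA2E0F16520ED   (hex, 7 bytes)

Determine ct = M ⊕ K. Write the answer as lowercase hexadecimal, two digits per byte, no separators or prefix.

0209722fa116a97486a20e

The 7-byte key repeats, so the effective keystream is 7e a2 e0 f1 65 20 ed 7e a2 e0 f1.
byte 0: 7c ⊕ 7e = 02
byte 1: ab ⊕ a2 = 09
byte 2: 92 ⊕ e0 = 72
byte 3: de ⊕ f1 = 2f
byte 4: c4 ⊕ 65 = a1
byte 5: 36 ⊕ 20 = 16
byte 6: 44 ⊕ ed = a9
byte 7: 0a ⊕ 7e = 74
byte 8: 24 ⊕ a2 = 86
byte 9: 42 ⊕ e0 = a2
byte 10: ff ⊕ f1 = 0e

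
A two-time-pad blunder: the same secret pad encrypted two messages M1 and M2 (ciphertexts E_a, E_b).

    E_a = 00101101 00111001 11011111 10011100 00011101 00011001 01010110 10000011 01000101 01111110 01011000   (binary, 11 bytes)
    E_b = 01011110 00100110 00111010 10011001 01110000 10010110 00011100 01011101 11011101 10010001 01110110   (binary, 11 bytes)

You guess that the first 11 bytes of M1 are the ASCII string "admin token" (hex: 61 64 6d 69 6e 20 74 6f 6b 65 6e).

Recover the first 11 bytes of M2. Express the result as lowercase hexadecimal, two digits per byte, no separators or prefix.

First, E_a ⊕ E_b = (M1 ⊕ K) ⊕ (M2 ⊕ K) = M1 ⊕ M2, so the key drops out. Then M2 = (M1 ⊕ M2) ⊕ M1 over the first 11 bytes.
byte 0: (2d XOR 5e) XOR 61 = 73 XOR 61 = 12
byte 1: (39 XOR 26) XOR 64 = 1f XOR 64 = 7b
byte 2: (df XOR 3a) XOR 6d = e5 XOR 6d = 88
byte 3: (9c XOR 99) XOR 69 = 05 XOR 69 = 6c
byte 4: (1d XOR 70) XOR 6e = 6d XOR 6e = 03
byte 5: (19 XOR 96) XOR 20 = 8f XOR 20 = af
byte 6: (56 XOR 1c) XOR 74 = 4a XOR 74 = 3e
byte 7: (83 XOR 5d) XOR 6f = de XOR 6f = b1
byte 8: (45 XOR dd) XOR 6b = 98 XOR 6b = f3
byte 9: (7e XOR 91) XOR 65 = ef XOR 65 = 8a
byte 10: (58 XOR 76) XOR 6e = 2e XOR 6e = 40

127b886c03af3eb1f38a40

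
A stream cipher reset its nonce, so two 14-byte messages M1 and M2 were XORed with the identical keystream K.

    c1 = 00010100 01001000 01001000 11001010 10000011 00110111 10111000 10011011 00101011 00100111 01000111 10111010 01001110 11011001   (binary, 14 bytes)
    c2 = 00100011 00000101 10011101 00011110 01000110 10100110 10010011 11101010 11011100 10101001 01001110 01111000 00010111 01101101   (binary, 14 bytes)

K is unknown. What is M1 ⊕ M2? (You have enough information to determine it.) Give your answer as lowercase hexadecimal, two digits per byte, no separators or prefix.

374dd5d4c5912b71f78e09c259b4

c1 ⊕ c2 = (M1 ⊕ K) ⊕ (M2 ⊕ K) = M1 ⊕ M2 — the shared key cancels under XOR.
00010100 XOR 00100011 = 00110111
01001000 XOR 00000101 = 01001101
01001000 XOR 10011101 = 11010101
11001010 XOR 00011110 = 11010100
10000011 XOR 01000110 = 11000101
00110111 XOR 10100110 = 10010001
10111000 XOR 10010011 = 00101011
10011011 XOR 11101010 = 01110001
00101011 XOR 11011100 = 11110111
00100111 XOR 10101001 = 10001110
01000111 XOR 01001110 = 00001001
10111010 XOR 01111000 = 11000010
01001110 XOR 00010111 = 01011001
11011001 XOR 01101101 = 10110100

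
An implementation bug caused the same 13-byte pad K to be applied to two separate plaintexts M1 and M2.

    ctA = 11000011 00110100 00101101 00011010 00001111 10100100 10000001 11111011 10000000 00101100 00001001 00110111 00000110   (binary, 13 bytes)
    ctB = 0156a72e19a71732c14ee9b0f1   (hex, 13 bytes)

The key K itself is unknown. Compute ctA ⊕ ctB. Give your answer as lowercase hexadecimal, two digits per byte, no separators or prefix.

c2628a34160396c94162e087f7

ctA ⊕ ctB = (M1 ⊕ K) ⊕ (M2 ⊕ K) = M1 ⊕ M2 — the shared key cancels under XOR.
11000011 XOR 00000001 = 11000010
00110100 XOR 01010110 = 01100010
00101101 XOR 10100111 = 10001010
00011010 XOR 00101110 = 00110100
00001111 XOR 00011001 = 00010110
10100100 XOR 10100111 = 00000011
10000001 XOR 00010111 = 10010110
11111011 XOR 00110010 = 11001001
10000000 XOR 11000001 = 01000001
00101100 XOR 01001110 = 01100010
00001001 XOR 11101001 = 11100000
00110111 XOR 10110000 = 10000111
00000110 XOR 11110001 = 11110111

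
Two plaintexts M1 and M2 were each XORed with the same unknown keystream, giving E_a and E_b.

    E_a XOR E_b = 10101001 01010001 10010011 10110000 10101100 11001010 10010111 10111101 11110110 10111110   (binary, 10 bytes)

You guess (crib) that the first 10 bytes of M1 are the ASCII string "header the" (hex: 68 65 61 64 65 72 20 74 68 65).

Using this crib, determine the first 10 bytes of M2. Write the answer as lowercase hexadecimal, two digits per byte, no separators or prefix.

c134f2d4c9b8b7c99edb

Since E_a ⊕ E_b = M1 ⊕ M2, XORing with the guessed M1 bytes yields the corresponding M2 bytes: M2 = (E_a ⊕ E_b) ⊕ M1.
byte 0: a9 XOR 68 = c1
byte 1: 51 XOR 65 = 34
byte 2: 93 XOR 61 = f2
byte 3: b0 XOR 64 = d4
byte 4: ac XOR 65 = c9
byte 5: ca XOR 72 = b8
byte 6: 97 XOR 20 = b7
byte 7: bd XOR 74 = c9
byte 8: f6 XOR 68 = 9e
byte 9: be XOR 65 = db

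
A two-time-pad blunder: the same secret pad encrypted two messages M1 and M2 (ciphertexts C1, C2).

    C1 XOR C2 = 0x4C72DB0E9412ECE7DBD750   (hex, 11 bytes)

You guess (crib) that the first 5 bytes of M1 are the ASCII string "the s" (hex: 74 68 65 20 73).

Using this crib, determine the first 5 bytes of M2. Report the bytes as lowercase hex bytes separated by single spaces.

38 1a be 2e e7

Since C1 ⊕ C2 = M1 ⊕ M2, XORing with the guessed M1 bytes yields the corresponding M2 bytes: M2 = (C1 ⊕ C2) ⊕ M1.
4c XOR 74 = 38
72 XOR 68 = 1a
db XOR 65 = be
0e XOR 20 = 2e
94 XOR 73 = e7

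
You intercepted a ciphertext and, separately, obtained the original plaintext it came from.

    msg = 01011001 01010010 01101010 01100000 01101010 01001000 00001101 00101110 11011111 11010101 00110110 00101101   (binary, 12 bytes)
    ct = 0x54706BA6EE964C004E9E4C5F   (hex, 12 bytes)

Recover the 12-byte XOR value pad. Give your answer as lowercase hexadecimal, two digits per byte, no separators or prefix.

0d2201c684de412e914b7a72

Since ct = msg ⊕ pad, XORing both sides with msg gives pad = msg ⊕ ct.
byte 0:  89 ⊕  84 =  13
byte 1:  82 ⊕ 112 =  34
byte 2: 106 ⊕ 107 =   1
byte 3:  96 ⊕ 166 = 198
byte 4: 106 ⊕ 238 = 132
byte 5:  72 ⊕ 150 = 222
byte 6:  13 ⊕  76 =  65
byte 7:  46 ⊕   0 =  46
byte 8: 223 ⊕  78 = 145
byte 9: 213 ⊕ 158 =  75
byte 10:  54 ⊕  76 = 122
byte 11:  45 ⊕  95 = 114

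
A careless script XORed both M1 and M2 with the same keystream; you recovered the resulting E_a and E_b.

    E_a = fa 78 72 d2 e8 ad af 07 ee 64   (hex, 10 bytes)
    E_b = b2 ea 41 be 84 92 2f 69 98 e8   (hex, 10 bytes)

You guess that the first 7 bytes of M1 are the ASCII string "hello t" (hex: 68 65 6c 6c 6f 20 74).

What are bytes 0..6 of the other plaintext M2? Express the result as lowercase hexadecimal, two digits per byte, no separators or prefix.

20f75f00031ff4

First, E_a ⊕ E_b = (M1 ⊕ K) ⊕ (M2 ⊕ K) = M1 ⊕ M2, so the key drops out. Then M2 = (M1 ⊕ M2) ⊕ M1 over the first 7 bytes.
byte 0: (fa xor b2) xor 68 = 48 xor 68 = 20
byte 1: (78 xor ea) xor 65 = 92 xor 65 = f7
byte 2: (72 xor 41) xor 6c = 33 xor 6c = 5f
byte 3: (d2 xor be) xor 6c = 6c xor 6c = 00
byte 4: (e8 xor 84) xor 6f = 6c xor 6f = 03
byte 5: (ad xor 92) xor 20 = 3f xor 20 = 1f
byte 6: (af xor 2f) xor 74 = 80 xor 74 = f4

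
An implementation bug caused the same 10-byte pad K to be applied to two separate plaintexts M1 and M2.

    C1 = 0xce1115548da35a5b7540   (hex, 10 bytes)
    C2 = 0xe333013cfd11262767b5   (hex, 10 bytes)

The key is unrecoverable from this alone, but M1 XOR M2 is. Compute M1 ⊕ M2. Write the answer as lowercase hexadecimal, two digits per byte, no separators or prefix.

C1 ⊕ C2 = (M1 ⊕ K) ⊕ (M2 ⊕ K) = M1 ⊕ M2 — the shared key cancels under XOR.
ce XOR e3 = 2d
11 XOR 33 = 22
15 XOR 01 = 14
54 XOR 3c = 68
8d XOR fd = 70
a3 XOR 11 = b2
5a XOR 26 = 7c
5b XOR 27 = 7c
75 XOR 67 = 12
40 XOR b5 = f5

2d22146870b27c7c12f5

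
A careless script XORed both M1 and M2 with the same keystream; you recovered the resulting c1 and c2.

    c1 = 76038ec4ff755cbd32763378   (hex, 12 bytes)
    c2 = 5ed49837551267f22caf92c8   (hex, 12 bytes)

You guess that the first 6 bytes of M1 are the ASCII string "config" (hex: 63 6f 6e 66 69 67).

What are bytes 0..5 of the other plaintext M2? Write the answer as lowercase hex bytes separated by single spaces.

4b b8 78 95 c3 00

First, c1 ⊕ c2 = (M1 ⊕ K) ⊕ (M2 ⊕ K) = M1 ⊕ M2, so the key drops out. Then M2 = (M1 ⊕ M2) ⊕ M1 over the first 6 bytes.
byte 0: (76 ⊕ 5e) ⊕ 63 = 28 ⊕ 63 = 4b
byte 1: (03 ⊕ d4) ⊕ 6f = d7 ⊕ 6f = b8
byte 2: (8e ⊕ 98) ⊕ 6e = 16 ⊕ 6e = 78
byte 3: (c4 ⊕ 37) ⊕ 66 = f3 ⊕ 66 = 95
byte 4: (ff ⊕ 55) ⊕ 69 = aa ⊕ 69 = c3
byte 5: (75 ⊕ 12) ⊕ 67 = 67 ⊕ 67 = 00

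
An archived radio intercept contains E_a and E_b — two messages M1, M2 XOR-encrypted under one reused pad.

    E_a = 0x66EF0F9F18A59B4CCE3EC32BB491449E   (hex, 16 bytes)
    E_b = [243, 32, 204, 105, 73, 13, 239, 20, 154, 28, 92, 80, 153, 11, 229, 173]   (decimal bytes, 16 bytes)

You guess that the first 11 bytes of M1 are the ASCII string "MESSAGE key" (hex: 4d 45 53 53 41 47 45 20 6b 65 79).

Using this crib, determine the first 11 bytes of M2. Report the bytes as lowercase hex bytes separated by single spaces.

d8 8a 90 a5 10 ef 31 78 3f 47 e6

First, E_a ⊕ E_b = (M1 ⊕ K) ⊕ (M2 ⊕ K) = M1 ⊕ M2, so the key drops out. Then M2 = (M1 ⊕ M2) ⊕ M1 over the first 11 bytes.
byte 0: (66 xor f3) xor 4d = 95 xor 4d = d8
byte 1: (ef xor 20) xor 45 = cf xor 45 = 8a
byte 2: (0f xor cc) xor 53 = c3 xor 53 = 90
byte 3: (9f xor 69) xor 53 = f6 xor 53 = a5
byte 4: (18 xor 49) xor 41 = 51 xor 41 = 10
byte 5: (a5 xor 0d) xor 47 = a8 xor 47 = ef
byte 6: (9b xor ef) xor 45 = 74 xor 45 = 31
byte 7: (4c xor 14) xor 20 = 58 xor 20 = 78
byte 8: (ce xor 9a) xor 6b = 54 xor 6b = 3f
byte 9: (3e xor 1c) xor 65 = 22 xor 65 = 47
byte 10: (c3 xor 5c) xor 79 = 9f xor 79 = e6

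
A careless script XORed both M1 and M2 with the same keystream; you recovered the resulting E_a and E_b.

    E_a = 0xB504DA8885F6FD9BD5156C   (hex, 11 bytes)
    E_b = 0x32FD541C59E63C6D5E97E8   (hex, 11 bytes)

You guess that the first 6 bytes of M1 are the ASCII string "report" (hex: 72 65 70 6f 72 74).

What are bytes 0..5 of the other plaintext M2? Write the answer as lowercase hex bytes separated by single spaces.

f5 9c fe fb ae 64

First, E_a ⊕ E_b = (M1 ⊕ K) ⊕ (M2 ⊕ K) = M1 ⊕ M2, so the key drops out. Then M2 = (M1 ⊕ M2) ⊕ M1 over the first 6 bytes.
byte 0: (b5 XOR 32) XOR 72 = 87 XOR 72 = f5
byte 1: (04 XOR fd) XOR 65 = f9 XOR 65 = 9c
byte 2: (da XOR 54) XOR 70 = 8e XOR 70 = fe
byte 3: (88 XOR 1c) XOR 6f = 94 XOR 6f = fb
byte 4: (85 XOR 59) XOR 72 = dc XOR 72 = ae
byte 5: (f6 XOR e6) XOR 74 = 10 XOR 74 = 64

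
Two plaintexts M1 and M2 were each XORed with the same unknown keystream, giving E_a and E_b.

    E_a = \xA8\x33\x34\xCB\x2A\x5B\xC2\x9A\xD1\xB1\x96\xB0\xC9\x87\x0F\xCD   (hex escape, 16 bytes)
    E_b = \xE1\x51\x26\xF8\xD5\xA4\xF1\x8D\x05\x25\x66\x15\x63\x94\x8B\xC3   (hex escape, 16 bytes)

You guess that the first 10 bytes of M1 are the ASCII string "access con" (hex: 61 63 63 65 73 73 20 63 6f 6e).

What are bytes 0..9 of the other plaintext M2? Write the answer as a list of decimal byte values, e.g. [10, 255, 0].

[40, 1, 113, 86, 140, 140, 19, 116, 187, 250]

First, E_a ⊕ E_b = (M1 ⊕ K) ⊕ (M2 ⊕ K) = M1 ⊕ M2, so the key drops out. Then M2 = (M1 ⊕ M2) ⊕ M1 over the first 10 bytes.
byte 0: (a8 ^ e1) ^ 61 = 49 ^ 61 = 28
byte 1: (33 ^ 51) ^ 63 = 62 ^ 63 = 01
byte 2: (34 ^ 26) ^ 63 = 12 ^ 63 = 71
byte 3: (cb ^ f8) ^ 65 = 33 ^ 65 = 56
byte 4: (2a ^ d5) ^ 73 = ff ^ 73 = 8c
byte 5: (5b ^ a4) ^ 73 = ff ^ 73 = 8c
byte 6: (c2 ^ f1) ^ 20 = 33 ^ 20 = 13
byte 7: (9a ^ 8d) ^ 63 = 17 ^ 63 = 74
byte 8: (d1 ^ 05) ^ 6f = d4 ^ 6f = bb
byte 9: (b1 ^ 25) ^ 6e = 94 ^ 6e = fa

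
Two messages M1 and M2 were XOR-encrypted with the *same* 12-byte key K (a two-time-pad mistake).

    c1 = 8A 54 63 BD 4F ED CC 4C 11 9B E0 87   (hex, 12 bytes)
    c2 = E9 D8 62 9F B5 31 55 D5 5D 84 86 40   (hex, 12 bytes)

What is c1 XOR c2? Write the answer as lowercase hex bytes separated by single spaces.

63 8c 01 22 fa dc 99 99 4c 1f 66 c7

c1 ⊕ c2 = (M1 ⊕ K) ⊕ (M2 ⊕ K) = M1 ⊕ M2 — the shared key cancels under XOR.
byte 0: 10001010 ^ 11101001 = 01100011
byte 1: 01010100 ^ 11011000 = 10001100
byte 2: 01100011 ^ 01100010 = 00000001
byte 3: 10111101 ^ 10011111 = 00100010
byte 4: 01001111 ^ 10110101 = 11111010
byte 5: 11101101 ^ 00110001 = 11011100
byte 6: 11001100 ^ 01010101 = 10011001
byte 7: 01001100 ^ 11010101 = 10011001
byte 8: 00010001 ^ 01011101 = 01001100
byte 9: 10011011 ^ 10000100 = 00011111
byte 10: 11100000 ^ 10000110 = 01100110
byte 11: 10000111 ^ 01000000 = 11000111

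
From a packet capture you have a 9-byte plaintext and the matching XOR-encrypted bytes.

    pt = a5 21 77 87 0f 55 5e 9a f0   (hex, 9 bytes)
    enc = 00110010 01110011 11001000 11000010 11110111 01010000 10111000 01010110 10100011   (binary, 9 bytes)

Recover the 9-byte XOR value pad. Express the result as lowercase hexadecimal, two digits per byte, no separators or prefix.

Since enc = pt ⊕ pad, XORing both sides with pt gives pad = pt ⊕ enc.
10100101 xor 00110010 = 10010111
00100001 xor 01110011 = 01010010
01110111 xor 11001000 = 10111111
10000111 xor 11000010 = 01000101
00001111 xor 11110111 = 11111000
01010101 xor 01010000 = 00000101
01011110 xor 10111000 = 11100110
10011010 xor 01010110 = 11001100
11110000 xor 10100011 = 01010011

9752bf45f805e6cc53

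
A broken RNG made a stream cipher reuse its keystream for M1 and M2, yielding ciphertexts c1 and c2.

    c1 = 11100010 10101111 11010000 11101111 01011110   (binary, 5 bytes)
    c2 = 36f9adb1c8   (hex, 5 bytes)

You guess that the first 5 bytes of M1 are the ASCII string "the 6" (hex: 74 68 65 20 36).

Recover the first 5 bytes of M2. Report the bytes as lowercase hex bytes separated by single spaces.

First, c1 ⊕ c2 = (M1 ⊕ K) ⊕ (M2 ⊕ K) = M1 ⊕ M2, so the key drops out. Then M2 = (M1 ⊕ M2) ⊕ M1 over the first 5 bytes.
byte 0: (e2 ⊕ 36) ⊕ 74 = d4 ⊕ 74 = a0
byte 1: (af ⊕ f9) ⊕ 68 = 56 ⊕ 68 = 3e
byte 2: (d0 ⊕ ad) ⊕ 65 = 7d ⊕ 65 = 18
byte 3: (ef ⊕ b1) ⊕ 20 = 5e ⊕ 20 = 7e
byte 4: (5e ⊕ c8) ⊕ 36 = 96 ⊕ 36 = a0

a0 3e 18 7e a0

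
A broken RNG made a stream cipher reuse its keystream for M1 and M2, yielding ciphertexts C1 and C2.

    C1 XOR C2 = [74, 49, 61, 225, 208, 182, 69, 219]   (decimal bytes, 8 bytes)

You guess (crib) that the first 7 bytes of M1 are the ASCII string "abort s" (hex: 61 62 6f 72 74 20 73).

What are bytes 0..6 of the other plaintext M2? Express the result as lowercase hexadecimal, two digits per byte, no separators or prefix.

Since C1 ⊕ C2 = M1 ⊕ M2, XORing with the guessed M1 bytes yields the corresponding M2 bytes: M2 = (C1 ⊕ C2) ⊕ M1.
 74 ^  97 =  43
 49 ^  98 =  83
 61 ^ 111 =  82
225 ^ 114 = 147
208 ^ 116 = 164
182 ^  32 = 150
 69 ^ 115 =  54

2b535293a49636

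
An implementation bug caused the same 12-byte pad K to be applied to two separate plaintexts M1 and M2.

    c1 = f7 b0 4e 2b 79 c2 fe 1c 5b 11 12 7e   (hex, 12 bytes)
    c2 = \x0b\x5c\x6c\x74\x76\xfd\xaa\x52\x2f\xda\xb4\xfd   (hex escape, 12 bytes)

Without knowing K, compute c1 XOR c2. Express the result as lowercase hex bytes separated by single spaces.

fc ec 22 5f 0f 3f 54 4e 74 cb a6 83

c1 ⊕ c2 = (M1 ⊕ K) ⊕ (M2 ⊕ K) = M1 ⊕ M2 — the shared key cancels under XOR.
f7 ⊕ 0b = fc
b0 ⊕ 5c = ec
4e ⊕ 6c = 22
2b ⊕ 74 = 5f
79 ⊕ 76 = 0f
c2 ⊕ fd = 3f
fe ⊕ aa = 54
1c ⊕ 52 = 4e
5b ⊕ 2f = 74
11 ⊕ da = cb
12 ⊕ b4 = a6
7e ⊕ fd = 83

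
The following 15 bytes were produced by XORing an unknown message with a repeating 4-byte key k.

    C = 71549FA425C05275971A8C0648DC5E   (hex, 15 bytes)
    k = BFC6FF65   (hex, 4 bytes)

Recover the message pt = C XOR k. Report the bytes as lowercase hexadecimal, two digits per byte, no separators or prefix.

The 4-byte key repeats, so the effective keystream is bf c6 ff 65 bf c6 ff 65 bf c6 ff 65 bf c6 ff.
byte 0: 71 ⊕ bf = ce
byte 1: 54 ⊕ c6 = 92
byte 2: 9f ⊕ ff = 60
byte 3: a4 ⊕ 65 = c1
byte 4: 25 ⊕ bf = 9a
byte 5: c0 ⊕ c6 = 06
byte 6: 52 ⊕ ff = ad
byte 7: 75 ⊕ 65 = 10
byte 8: 97 ⊕ bf = 28
byte 9: 1a ⊕ c6 = dc
byte 10: 8c ⊕ ff = 73
byte 11: 06 ⊕ 65 = 63
byte 12: 48 ⊕ bf = f7
byte 13: dc ⊕ c6 = 1a
byte 14: 5e ⊕ ff = a1

ce9260c19a06ad1028dc7363f71aa1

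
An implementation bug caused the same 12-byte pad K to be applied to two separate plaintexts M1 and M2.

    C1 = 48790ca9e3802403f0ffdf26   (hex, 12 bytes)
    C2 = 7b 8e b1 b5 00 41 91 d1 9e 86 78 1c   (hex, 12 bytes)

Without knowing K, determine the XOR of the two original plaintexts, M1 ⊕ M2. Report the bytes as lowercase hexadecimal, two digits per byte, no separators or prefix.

C1 ⊕ C2 = (M1 ⊕ K) ⊕ (M2 ⊕ K) = M1 ⊕ M2 — the shared key cancels under XOR.
byte 0: 48 ^ 7b = 33
byte 1: 79 ^ 8e = f7
byte 2: 0c ^ b1 = bd
byte 3: a9 ^ b5 = 1c
byte 4: e3 ^ 00 = e3
byte 5: 80 ^ 41 = c1
byte 6: 24 ^ 91 = b5
byte 7: 03 ^ d1 = d2
byte 8: f0 ^ 9e = 6e
byte 9: ff ^ 86 = 79
byte 10: df ^ 78 = a7
byte 11: 26 ^ 1c = 3a

33f7bd1ce3c1b5d26e79a73a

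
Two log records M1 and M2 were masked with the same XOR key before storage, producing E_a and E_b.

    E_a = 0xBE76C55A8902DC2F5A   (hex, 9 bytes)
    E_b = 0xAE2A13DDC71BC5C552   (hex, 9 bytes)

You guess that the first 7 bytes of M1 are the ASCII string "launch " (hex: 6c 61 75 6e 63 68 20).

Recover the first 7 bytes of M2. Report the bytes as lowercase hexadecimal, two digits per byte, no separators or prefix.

7c3da3e92d7139

First, E_a ⊕ E_b = (M1 ⊕ K) ⊕ (M2 ⊕ K) = M1 ⊕ M2, so the key drops out. Then M2 = (M1 ⊕ M2) ⊕ M1 over the first 7 bytes.
byte 0: (be ⊕ ae) ⊕ 6c = 10 ⊕ 6c = 7c
byte 1: (76 ⊕ 2a) ⊕ 61 = 5c ⊕ 61 = 3d
byte 2: (c5 ⊕ 13) ⊕ 75 = d6 ⊕ 75 = a3
byte 3: (5a ⊕ dd) ⊕ 6e = 87 ⊕ 6e = e9
byte 4: (89 ⊕ c7) ⊕ 63 = 4e ⊕ 63 = 2d
byte 5: (02 ⊕ 1b) ⊕ 68 = 19 ⊕ 68 = 71
byte 6: (dc ⊕ c5) ⊕ 20 = 19 ⊕ 20 = 39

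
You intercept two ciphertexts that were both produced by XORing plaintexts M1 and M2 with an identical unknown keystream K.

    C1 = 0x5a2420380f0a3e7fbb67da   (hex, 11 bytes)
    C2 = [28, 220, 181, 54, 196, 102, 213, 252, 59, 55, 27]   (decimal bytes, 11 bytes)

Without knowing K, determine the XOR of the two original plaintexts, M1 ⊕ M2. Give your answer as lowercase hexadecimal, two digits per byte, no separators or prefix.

46f8950ecb6ceb838050c1

C1 ⊕ C2 = (M1 ⊕ K) ⊕ (M2 ⊕ K) = M1 ⊕ M2 — the shared key cancels under XOR.
byte 0: 5a xor 1c = 46
byte 1: 24 xor dc = f8
byte 2: 20 xor b5 = 95
byte 3: 38 xor 36 = 0e
byte 4: 0f xor c4 = cb
byte 5: 0a xor 66 = 6c
byte 6: 3e xor d5 = eb
byte 7: 7f xor fc = 83
byte 8: bb xor 3b = 80
byte 9: 67 xor 37 = 50
byte 10: da xor 1b = c1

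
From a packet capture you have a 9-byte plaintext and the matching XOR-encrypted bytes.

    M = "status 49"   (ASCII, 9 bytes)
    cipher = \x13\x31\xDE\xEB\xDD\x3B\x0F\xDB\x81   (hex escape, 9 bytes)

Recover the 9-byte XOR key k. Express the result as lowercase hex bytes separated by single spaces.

Since cipher = M ⊕ k, XORing both sides with M gives k = M ⊕ cipher.
byte 0: 73 XOR 13 = 60
byte 1: 74 XOR 31 = 45
byte 2: 61 XOR de = bf
byte 3: 74 XOR eb = 9f
byte 4: 75 XOR dd = a8
byte 5: 73 XOR 3b = 48
byte 6: 20 XOR 0f = 2f
byte 7: 34 XOR db = ef
byte 8: 39 XOR 81 = b8

60 45 bf 9f a8 48 2f ef b8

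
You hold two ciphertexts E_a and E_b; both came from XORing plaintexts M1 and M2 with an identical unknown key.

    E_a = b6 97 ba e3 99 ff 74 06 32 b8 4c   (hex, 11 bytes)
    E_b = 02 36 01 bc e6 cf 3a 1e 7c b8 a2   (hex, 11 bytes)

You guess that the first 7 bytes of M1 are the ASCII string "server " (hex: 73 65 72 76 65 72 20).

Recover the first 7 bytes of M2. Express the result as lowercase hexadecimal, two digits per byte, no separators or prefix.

First, E_a ⊕ E_b = (M1 ⊕ K) ⊕ (M2 ⊕ K) = M1 ⊕ M2, so the key drops out. Then M2 = (M1 ⊕ M2) ⊕ M1 over the first 7 bytes.
byte 0: (b6 XOR 02) XOR 73 = b4 XOR 73 = c7
byte 1: (97 XOR 36) XOR 65 = a1 XOR 65 = c4
byte 2: (ba XOR 01) XOR 72 = bb XOR 72 = c9
byte 3: (e3 XOR bc) XOR 76 = 5f XOR 76 = 29
byte 4: (99 XOR e6) XOR 65 = 7f XOR 65 = 1a
byte 5: (ff XOR cf) XOR 72 = 30 XOR 72 = 42
byte 6: (74 XOR 3a) XOR 20 = 4e XOR 20 = 6e

c7c4c9291a426e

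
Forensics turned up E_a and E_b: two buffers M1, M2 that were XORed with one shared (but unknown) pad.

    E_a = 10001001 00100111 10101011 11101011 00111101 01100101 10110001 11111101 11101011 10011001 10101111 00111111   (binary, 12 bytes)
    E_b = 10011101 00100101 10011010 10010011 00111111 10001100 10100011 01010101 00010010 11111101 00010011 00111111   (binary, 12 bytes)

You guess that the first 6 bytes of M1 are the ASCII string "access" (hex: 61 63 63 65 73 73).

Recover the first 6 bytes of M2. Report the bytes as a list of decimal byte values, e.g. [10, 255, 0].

[117, 97, 82, 29, 113, 154]

First, E_a ⊕ E_b = (M1 ⊕ K) ⊕ (M2 ⊕ K) = M1 ⊕ M2, so the key drops out. Then M2 = (M1 ⊕ M2) ⊕ M1 over the first 6 bytes.
byte 0: (89 ^ 9d) ^ 61 = 14 ^ 61 = 75
byte 1: (27 ^ 25) ^ 63 = 02 ^ 63 = 61
byte 2: (ab ^ 9a) ^ 63 = 31 ^ 63 = 52
byte 3: (eb ^ 93) ^ 65 = 78 ^ 65 = 1d
byte 4: (3d ^ 3f) ^ 73 = 02 ^ 73 = 71
byte 5: (65 ^ 8c) ^ 73 = e9 ^ 73 = 9a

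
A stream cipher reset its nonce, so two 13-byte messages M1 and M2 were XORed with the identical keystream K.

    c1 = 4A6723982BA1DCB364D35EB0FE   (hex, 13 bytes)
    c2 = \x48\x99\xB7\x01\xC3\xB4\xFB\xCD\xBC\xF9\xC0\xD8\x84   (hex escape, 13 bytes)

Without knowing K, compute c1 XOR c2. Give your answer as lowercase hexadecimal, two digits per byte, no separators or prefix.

02fe9499e815277ed82a9e687a

c1 ⊕ c2 = (M1 ⊕ K) ⊕ (M2 ⊕ K) = M1 ⊕ M2 — the shared key cancels under XOR.
4a xor 48 = 02
67 xor 99 = fe
23 xor b7 = 94
98 xor 01 = 99
2b xor c3 = e8
a1 xor b4 = 15
dc xor fb = 27
b3 xor cd = 7e
64 xor bc = d8
d3 xor f9 = 2a
5e xor c0 = 9e
b0 xor d8 = 68
fe xor 84 = 7a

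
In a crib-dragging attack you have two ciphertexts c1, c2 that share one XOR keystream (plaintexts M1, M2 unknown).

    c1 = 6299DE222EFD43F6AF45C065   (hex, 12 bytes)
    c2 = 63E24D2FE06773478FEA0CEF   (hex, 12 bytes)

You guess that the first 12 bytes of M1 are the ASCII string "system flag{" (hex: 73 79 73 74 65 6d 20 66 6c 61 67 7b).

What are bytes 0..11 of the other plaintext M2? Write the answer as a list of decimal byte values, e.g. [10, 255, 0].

[114, 2, 224, 121, 171, 247, 16, 215, 76, 206, 171, 241]

First, c1 ⊕ c2 = (M1 ⊕ K) ⊕ (M2 ⊕ K) = M1 ⊕ M2, so the key drops out. Then M2 = (M1 ⊕ M2) ⊕ M1 over the first 12 bytes.
byte 0: (62 ⊕ 63) ⊕ 73 = 01 ⊕ 73 = 72
byte 1: (99 ⊕ e2) ⊕ 79 = 7b ⊕ 79 = 02
byte 2: (de ⊕ 4d) ⊕ 73 = 93 ⊕ 73 = e0
byte 3: (22 ⊕ 2f) ⊕ 74 = 0d ⊕ 74 = 79
byte 4: (2e ⊕ e0) ⊕ 65 = ce ⊕ 65 = ab
byte 5: (fd ⊕ 67) ⊕ 6d = 9a ⊕ 6d = f7
byte 6: (43 ⊕ 73) ⊕ 20 = 30 ⊕ 20 = 10
byte 7: (f6 ⊕ 47) ⊕ 66 = b1 ⊕ 66 = d7
byte 8: (af ⊕ 8f) ⊕ 6c = 20 ⊕ 6c = 4c
byte 9: (45 ⊕ ea) ⊕ 61 = af ⊕ 61 = ce
byte 10: (c0 ⊕ 0c) ⊕ 67 = cc ⊕ 67 = ab
byte 11: (65 ⊕ ef) ⊕ 7b = 8a ⊕ 7b = f1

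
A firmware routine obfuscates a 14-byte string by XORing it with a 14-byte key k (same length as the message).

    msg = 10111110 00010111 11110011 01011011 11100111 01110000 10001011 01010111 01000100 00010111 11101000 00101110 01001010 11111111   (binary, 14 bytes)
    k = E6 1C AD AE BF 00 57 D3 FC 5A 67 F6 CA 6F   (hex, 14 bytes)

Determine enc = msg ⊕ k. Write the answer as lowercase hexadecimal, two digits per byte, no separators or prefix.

580b5ef55870dc84b84d8fd88090

be xor e6 = 58
17 xor 1c = 0b
f3 xor ad = 5e
5b xor ae = f5
e7 xor bf = 58
70 xor 00 = 70
8b xor 57 = dc
57 xor d3 = 84
44 xor fc = b8
17 xor 5a = 4d
e8 xor 67 = 8f
2e xor f6 = d8
4a xor ca = 80
ff xor 6f = 90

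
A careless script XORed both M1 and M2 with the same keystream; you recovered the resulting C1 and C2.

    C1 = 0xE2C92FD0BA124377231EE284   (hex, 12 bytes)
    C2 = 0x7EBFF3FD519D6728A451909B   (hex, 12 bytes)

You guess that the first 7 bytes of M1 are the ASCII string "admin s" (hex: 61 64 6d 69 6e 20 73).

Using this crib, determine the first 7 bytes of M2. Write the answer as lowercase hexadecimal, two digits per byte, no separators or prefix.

First, C1 ⊕ C2 = (M1 ⊕ K) ⊕ (M2 ⊕ K) = M1 ⊕ M2, so the key drops out. Then M2 = (M1 ⊕ M2) ⊕ M1 over the first 7 bytes.
byte 0: (e2 xor 7e) xor 61 = 9c xor 61 = fd
byte 1: (c9 xor bf) xor 64 = 76 xor 64 = 12
byte 2: (2f xor f3) xor 6d = dc xor 6d = b1
byte 3: (d0 xor fd) xor 69 = 2d xor 69 = 44
byte 4: (ba xor 51) xor 6e = eb xor 6e = 85
byte 5: (12 xor 9d) xor 20 = 8f xor 20 = af
byte 6: (43 xor 67) xor 73 = 24 xor 73 = 57

fd12b14485af57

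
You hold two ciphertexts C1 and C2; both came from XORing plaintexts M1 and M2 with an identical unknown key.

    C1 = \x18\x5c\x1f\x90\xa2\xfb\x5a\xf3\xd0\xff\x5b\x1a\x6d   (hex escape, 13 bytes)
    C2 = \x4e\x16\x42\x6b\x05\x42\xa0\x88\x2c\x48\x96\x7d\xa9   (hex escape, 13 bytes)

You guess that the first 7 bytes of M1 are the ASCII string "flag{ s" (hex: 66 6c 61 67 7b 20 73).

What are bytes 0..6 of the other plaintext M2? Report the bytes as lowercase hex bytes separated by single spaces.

First, C1 ⊕ C2 = (M1 ⊕ K) ⊕ (M2 ⊕ K) = M1 ⊕ M2, so the key drops out. Then M2 = (M1 ⊕ M2) ⊕ M1 over the first 7 bytes.
byte 0: (18 XOR 4e) XOR 66 = 56 XOR 66 = 30
byte 1: (5c XOR 16) XOR 6c = 4a XOR 6c = 26
byte 2: (1f XOR 42) XOR 61 = 5d XOR 61 = 3c
byte 3: (90 XOR 6b) XOR 67 = fb XOR 67 = 9c
byte 4: (a2 XOR 05) XOR 7b = a7 XOR 7b = dc
byte 5: (fb XOR 42) XOR 20 = b9 XOR 20 = 99
byte 6: (5a XOR a0) XOR 73 = fa XOR 73 = 89

30 26 3c 9c dc 99 89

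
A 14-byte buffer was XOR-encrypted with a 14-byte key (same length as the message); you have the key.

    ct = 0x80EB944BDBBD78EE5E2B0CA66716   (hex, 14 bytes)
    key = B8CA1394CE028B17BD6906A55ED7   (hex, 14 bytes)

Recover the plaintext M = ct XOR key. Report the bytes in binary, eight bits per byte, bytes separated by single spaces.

byte 0: 80 XOR b8 = 38
byte 1: eb XOR ca = 21
byte 2: 94 XOR 13 = 87
byte 3: 4b XOR 94 = df
byte 4: db XOR ce = 15
byte 5: bd XOR 02 = bf
byte 6: 78 XOR 8b = f3
byte 7: ee XOR 17 = f9
byte 8: 5e XOR bd = e3
byte 9: 2b XOR 69 = 42
byte 10: 0c XOR 06 = 0a
byte 11: a6 XOR a5 = 03
byte 12: 67 XOR 5e = 39
byte 13: 16 XOR d7 = c1

00111000 00100001 10000111 11011111 00010101 10111111 11110011 11111001 11100011 01000010 00001010 00000011 00111001 11000001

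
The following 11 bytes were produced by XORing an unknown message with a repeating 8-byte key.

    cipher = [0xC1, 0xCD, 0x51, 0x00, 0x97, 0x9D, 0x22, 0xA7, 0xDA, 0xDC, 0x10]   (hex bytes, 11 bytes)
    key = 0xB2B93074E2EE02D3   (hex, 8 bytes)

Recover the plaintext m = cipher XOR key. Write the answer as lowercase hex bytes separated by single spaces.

The 8-byte key repeats, so the effective keystream is b2 b9 30 74 e2 ee 02 d3 b2 b9 30.
byte 0: c1 ⊕ b2 = 73
byte 1: cd ⊕ b9 = 74
byte 2: 51 ⊕ 30 = 61
byte 3: 00 ⊕ 74 = 74
byte 4: 97 ⊕ e2 = 75
byte 5: 9d ⊕ ee = 73
byte 6: 22 ⊕ 02 = 20
byte 7: a7 ⊕ d3 = 74
byte 8: da ⊕ b2 = 68
byte 9: dc ⊕ b9 = 65
byte 10: 10 ⊕ 30 = 20

73 74 61 74 75 73 20 74 68 65 20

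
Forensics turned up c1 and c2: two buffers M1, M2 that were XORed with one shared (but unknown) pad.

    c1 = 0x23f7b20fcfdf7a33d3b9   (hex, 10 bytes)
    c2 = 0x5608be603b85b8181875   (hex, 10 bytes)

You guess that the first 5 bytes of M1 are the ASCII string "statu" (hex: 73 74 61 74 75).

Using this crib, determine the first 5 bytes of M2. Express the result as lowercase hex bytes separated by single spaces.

First, c1 ⊕ c2 = (M1 ⊕ K) ⊕ (M2 ⊕ K) = M1 ⊕ M2, so the key drops out. Then M2 = (M1 ⊕ M2) ⊕ M1 over the first 5 bytes.
byte 0: (23 ⊕ 56) ⊕ 73 = 75 ⊕ 73 = 06
byte 1: (f7 ⊕ 08) ⊕ 74 = ff ⊕ 74 = 8b
byte 2: (b2 ⊕ be) ⊕ 61 = 0c ⊕ 61 = 6d
byte 3: (0f ⊕ 60) ⊕ 74 = 6f ⊕ 74 = 1b
byte 4: (cf ⊕ 3b) ⊕ 75 = f4 ⊕ 75 = 81

06 8b 6d 1b 81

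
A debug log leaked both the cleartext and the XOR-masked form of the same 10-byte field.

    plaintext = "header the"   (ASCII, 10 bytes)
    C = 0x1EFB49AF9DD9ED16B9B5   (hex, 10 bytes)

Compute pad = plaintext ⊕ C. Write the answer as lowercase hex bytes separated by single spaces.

Since C = plaintext ⊕ pad, XORing both sides with plaintext gives pad = plaintext ⊕ C.
68 ^ 1e = 76
65 ^ fb = 9e
61 ^ 49 = 28
64 ^ af = cb
65 ^ 9d = f8
72 ^ d9 = ab
20 ^ ed = cd
74 ^ 16 = 62
68 ^ b9 = d1
65 ^ b5 = d0

76 9e 28 cb f8 ab cd 62 d1 d0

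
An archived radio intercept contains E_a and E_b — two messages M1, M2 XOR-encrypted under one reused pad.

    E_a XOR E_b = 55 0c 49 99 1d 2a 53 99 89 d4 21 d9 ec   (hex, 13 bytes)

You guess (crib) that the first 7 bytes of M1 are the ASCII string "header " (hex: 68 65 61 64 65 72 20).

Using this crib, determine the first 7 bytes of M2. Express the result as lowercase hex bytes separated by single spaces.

Since E_a ⊕ E_b = M1 ⊕ M2, XORing with the guessed M1 bytes yields the corresponding M2 bytes: M2 = (E_a ⊕ E_b) ⊕ M1.
55 ⊕ 68 = 3d
0c ⊕ 65 = 69
49 ⊕ 61 = 28
99 ⊕ 64 = fd
1d ⊕ 65 = 78
2a ⊕ 72 = 58
53 ⊕ 20 = 73

3d 69 28 fd 78 58 73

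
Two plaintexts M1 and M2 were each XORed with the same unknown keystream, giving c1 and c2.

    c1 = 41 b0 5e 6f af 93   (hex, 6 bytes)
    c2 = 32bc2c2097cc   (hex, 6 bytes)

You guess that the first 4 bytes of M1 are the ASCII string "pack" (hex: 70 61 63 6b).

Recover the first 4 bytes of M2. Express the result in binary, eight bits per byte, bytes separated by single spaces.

00000011 01101101 00010001 00100100

First, c1 ⊕ c2 = (M1 ⊕ K) ⊕ (M2 ⊕ K) = M1 ⊕ M2, so the key drops out. Then M2 = (M1 ⊕ M2) ⊕ M1 over the first 4 bytes.
byte 0: (41 ^ 32) ^ 70 = 73 ^ 70 = 03
byte 1: (b0 ^ bc) ^ 61 = 0c ^ 61 = 6d
byte 2: (5e ^ 2c) ^ 63 = 72 ^ 63 = 11
byte 3: (6f ^ 20) ^ 6b = 4f ^ 6b = 24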